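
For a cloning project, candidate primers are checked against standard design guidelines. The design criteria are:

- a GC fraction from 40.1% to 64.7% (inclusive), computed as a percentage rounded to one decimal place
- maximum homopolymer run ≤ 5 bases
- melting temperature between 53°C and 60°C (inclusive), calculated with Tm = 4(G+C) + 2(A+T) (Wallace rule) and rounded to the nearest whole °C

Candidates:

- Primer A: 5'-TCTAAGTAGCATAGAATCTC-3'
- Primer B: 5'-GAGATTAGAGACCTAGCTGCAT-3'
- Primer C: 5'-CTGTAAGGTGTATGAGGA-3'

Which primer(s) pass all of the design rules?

Primer A (20 nt, A=7 T=6 G=3 C=4): GC 7/20 = 35.0%, outside 40.1–64.7% ✗; longest run = 2 ✓; Tm = 2·13 + 4·7 = 54°C ✓ — fails.
Primer B (22 nt, A=7 T=5 G=6 C=4): GC 10/22 = 45.5% ✓; longest run = 2 ✓; Tm = 2·12 + 4·10 = 64°C, outside 53–60°C ✗ — fails.
Primer C (18 nt, A=5 T=5 G=7 C=1): GC 8/18 = 44.4% ✓; longest run = 2 ✓; Tm = 2·10 + 4·8 = 52°C, outside 53–60°C ✗ — fails.

None of the candidates satisfy all criteria.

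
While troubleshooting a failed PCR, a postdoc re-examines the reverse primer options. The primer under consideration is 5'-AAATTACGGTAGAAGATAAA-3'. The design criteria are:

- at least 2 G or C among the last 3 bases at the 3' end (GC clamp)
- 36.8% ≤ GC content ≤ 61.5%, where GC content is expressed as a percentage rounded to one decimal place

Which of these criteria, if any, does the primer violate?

Base counts: A=11, T=4, G=4, C=1 (length 20).
GC clamp: 3' end AAA has 0 G/C, need ≥2 ✗
GC content: GC 5/20 = 25.0%, outside 36.8–61.5% ✗

Fails: GC clamp, GC content.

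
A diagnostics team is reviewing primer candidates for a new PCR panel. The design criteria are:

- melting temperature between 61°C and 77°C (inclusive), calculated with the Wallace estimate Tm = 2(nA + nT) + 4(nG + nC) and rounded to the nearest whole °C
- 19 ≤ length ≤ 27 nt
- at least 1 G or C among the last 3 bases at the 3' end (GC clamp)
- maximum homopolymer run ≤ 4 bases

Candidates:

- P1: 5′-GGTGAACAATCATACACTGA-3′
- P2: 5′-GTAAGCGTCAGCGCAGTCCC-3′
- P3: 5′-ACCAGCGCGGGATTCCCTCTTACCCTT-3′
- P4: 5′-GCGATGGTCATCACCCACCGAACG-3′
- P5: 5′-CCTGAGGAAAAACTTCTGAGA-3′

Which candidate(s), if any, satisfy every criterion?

P1 (20 nt, A=8 T=4 G=4 C=4): Tm = 2·12 + 4·8 = 56°C, outside 61–77°C ✗; length 20 ✓; 3' end TGA has 1 G/C ✓; longest run = 2 ✓ — fails.
P2 (20 nt, A=4 T=3 G=6 C=7): Tm = 2·7 + 4·13 = 66°C ✓; length 20 ✓; 3' end CCC has 3 G/C ✓; longest run = 3 ✓ — passes.
P3 (27 nt, A=4 T=7 G=5 C=11): Tm = 2·11 + 4·16 = 86°C, outside 61–77°C ✗; length 27 ✓; 3' end CTT has 1 G/C ✓; longest run = 3 ✓ — fails.
P4 (24 nt, A=6 T=3 G=6 C=9): Tm = 2·9 + 4·15 = 78°C, outside 61–77°C ✗; length 24 ✓; 3' end ACG has 2 G/C ✓; longest run = 3 ✓ — fails.
P5 (21 nt, A=8 T=4 G=5 C=4): Tm = 2·12 + 4·9 = 60°C, outside 61–77°C ✗; length 21 ✓; 3' end AGA has 1 G/C ✓; longest run = 5, exceeds 4 ✗ — fails.

P2 only.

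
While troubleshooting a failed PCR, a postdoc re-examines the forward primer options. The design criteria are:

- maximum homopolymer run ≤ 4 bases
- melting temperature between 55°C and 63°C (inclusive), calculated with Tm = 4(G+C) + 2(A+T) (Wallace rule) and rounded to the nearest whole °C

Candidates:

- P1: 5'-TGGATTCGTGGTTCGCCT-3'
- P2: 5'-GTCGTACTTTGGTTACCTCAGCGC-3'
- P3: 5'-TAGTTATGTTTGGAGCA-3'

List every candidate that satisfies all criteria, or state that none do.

P1 (18 nt, A=1 T=7 G=6 C=4): longest run = 2 ✓; Tm = 2·8 + 4·10 = 56°C ✓ — passes.
P2 (24 nt, A=3 T=8 G=6 C=7): longest run = 3 ✓; Tm = 2·11 + 4·13 = 74°C, outside 55–63°C ✗ — fails.
P3 (17 nt, A=4 T=7 G=5 C=1): longest run = 3 ✓; Tm = 2·11 + 4·6 = 46°C, outside 55–63°C ✗ — fails.

P1 only.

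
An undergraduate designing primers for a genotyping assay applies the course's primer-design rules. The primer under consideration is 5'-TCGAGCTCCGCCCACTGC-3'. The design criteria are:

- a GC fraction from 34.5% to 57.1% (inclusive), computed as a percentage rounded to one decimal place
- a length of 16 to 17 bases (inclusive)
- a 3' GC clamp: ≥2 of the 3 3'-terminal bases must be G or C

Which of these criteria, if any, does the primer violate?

Fails: GC content, length.

Base counts: A=2, T=3, G=4, C=9 (length 18).
GC content: GC 13/18 = 72.2%, outside 34.5–57.1% ✗
length: length 18, outside 16–17 ✗
GC clamp: 3' end TGC has 2 G/C ✓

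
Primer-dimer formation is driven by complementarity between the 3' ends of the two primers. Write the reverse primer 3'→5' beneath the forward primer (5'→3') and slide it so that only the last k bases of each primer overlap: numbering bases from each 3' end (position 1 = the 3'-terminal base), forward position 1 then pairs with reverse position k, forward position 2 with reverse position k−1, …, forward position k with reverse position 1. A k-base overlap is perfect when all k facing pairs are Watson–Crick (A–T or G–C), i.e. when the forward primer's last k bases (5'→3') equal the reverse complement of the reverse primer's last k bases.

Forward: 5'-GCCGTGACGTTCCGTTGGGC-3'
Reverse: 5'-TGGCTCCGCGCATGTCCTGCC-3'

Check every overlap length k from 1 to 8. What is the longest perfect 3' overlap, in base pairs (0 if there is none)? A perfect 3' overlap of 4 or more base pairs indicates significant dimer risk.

Longest perfect overlap: 3 complementary base pairs; below the dimer-risk threshold (threshold 4).

Last 8 bases (5'→3') — forward …CGTTGGGC, reverse …GTCCTGCC.
Reverse complement of the reverse primer's last 8 bases: GGCAGGAC; its first k bases are the reverse complement of the reverse primer's last k bases, so a perfect k-base overlap needs the forward primer's last k bases to equal them.
Comparing (forward last k vs required): k=1: C vs G ✗; k=2: GC vs GG ✗; k=3: GGC vs GGC ✓; k=4: GGGC vs GGCA ✗; k=5: TGGGC vs GGCAG ✗; k=6: TTGGGC vs GGCAGG ✗; k=7: GTTGGGC vs GGCAGGA ✗; k=8: CGTTGGGC vs GGCAGGAC ✗.
Only k = 3 is perfect, so the longest perfect 3' overlap is 3.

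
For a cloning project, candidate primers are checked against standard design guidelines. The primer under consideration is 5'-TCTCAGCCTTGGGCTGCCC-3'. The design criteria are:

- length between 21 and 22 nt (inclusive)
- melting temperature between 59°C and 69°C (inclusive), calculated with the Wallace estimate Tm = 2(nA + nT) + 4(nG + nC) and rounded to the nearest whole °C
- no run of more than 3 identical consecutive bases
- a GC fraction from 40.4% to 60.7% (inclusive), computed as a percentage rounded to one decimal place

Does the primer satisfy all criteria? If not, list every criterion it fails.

Fails: length, GC content.

Base counts: A=1, T=5, G=5, C=8 (length 19).
length: length 19, outside 21–22 ✗
Tm: Tm = 2·6 + 4·13 = 64°C ✓
homopolymer run: longest run = 3 ✓
GC content: GC 13/19 = 68.4%, outside 40.4–60.7% ✗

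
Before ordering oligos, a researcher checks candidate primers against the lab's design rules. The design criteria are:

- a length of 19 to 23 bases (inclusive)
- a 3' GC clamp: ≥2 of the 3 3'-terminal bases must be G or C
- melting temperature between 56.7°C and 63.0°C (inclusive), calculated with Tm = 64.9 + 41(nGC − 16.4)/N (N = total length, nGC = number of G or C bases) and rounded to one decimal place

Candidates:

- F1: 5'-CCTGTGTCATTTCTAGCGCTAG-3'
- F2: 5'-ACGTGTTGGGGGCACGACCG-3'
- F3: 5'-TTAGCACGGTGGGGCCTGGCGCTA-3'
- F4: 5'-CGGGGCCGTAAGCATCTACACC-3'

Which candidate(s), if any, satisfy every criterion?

F1 (22 nt, A=3 T=8 G=5 C=6): length 22 ✓; 3' end TAG has 1 G/C, need ≥2 ✗; Tm = 64.9 + 41·(11 − 16.4)/22 = 54.8°C, outside 56.7–63.0°C ✗ — fails.
F2 (20 nt, A=3 T=3 G=9 C=5): length 20 ✓; 3' end CCG has 3 G/C ✓; Tm = 64.9 + 41·(14 − 16.4)/20 = 60.0°C ✓ — passes.
F3 (24 nt, A=3 T=5 G=10 C=6): length 24, outside 19–23 ✗; 3' end CTA has 1 G/C, need ≥2 ✗; Tm = 64.9 + 41·(16 − 16.4)/24 = 64.2°C, outside 56.7–63.0°C ✗ — fails.
F4 (22 nt, A=5 T=3 G=6 C=8): length 22 ✓; 3' end ACC has 2 G/C ✓; Tm = 64.9 + 41·(14 − 16.4)/22 = 60.4°C ✓ — passes.

F2 and F4.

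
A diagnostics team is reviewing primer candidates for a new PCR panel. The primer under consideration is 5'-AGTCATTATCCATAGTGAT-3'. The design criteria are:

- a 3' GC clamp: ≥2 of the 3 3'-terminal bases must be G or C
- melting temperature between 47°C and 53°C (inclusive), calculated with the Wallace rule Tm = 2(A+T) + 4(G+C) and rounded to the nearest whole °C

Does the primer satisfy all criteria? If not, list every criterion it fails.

Base counts: A=6, T=7, G=3, C=3 (length 19).
GC clamp: 3' end GAT has 1 G/C, need ≥2 ✗
Tm: Tm = 2·13 + 4·6 = 50°C ✓

Fails: GC clamp.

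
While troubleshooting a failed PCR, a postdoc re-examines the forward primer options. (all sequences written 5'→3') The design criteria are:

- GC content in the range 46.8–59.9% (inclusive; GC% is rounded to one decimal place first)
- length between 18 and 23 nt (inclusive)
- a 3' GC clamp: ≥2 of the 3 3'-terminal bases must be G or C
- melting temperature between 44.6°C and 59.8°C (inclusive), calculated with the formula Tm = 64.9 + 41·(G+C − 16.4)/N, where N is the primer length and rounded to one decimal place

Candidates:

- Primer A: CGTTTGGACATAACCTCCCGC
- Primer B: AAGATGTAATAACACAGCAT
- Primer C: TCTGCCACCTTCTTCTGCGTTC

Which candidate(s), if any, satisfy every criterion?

Primer A (21 nt, A=4 T=5 G=4 C=8): GC 12/21 = 57.1% ✓; length 21 ✓; 3' end CGC has 3 G/C ✓; Tm = 64.9 + 41·(12 − 16.4)/21 = 56.3°C ✓ — passes.
Primer B (20 nt, A=10 T=4 G=3 C=3): GC 6/20 = 30.0%, outside 46.8–59.9% ✗; length 20 ✓; 3' end CAT has 1 G/C, need ≥2 ✗; Tm = 64.9 + 41·(6 − 16.4)/20 = 43.6°C, outside 44.6–59.8°C ✗ — fails.
Primer C (22 nt, A=1 T=9 G=3 C=9): GC 12/22 = 54.5% ✓; length 22 ✓; 3' end TTC has 1 G/C, need ≥2 ✗; Tm = 64.9 + 41·(12 − 16.4)/22 = 56.7°C ✓ — fails.

Primer A only.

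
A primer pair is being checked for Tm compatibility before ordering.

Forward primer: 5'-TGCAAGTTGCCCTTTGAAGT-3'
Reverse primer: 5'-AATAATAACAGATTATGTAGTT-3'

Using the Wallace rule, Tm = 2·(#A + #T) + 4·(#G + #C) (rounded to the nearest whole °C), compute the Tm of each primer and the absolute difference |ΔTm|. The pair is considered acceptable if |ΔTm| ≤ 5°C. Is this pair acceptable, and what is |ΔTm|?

Forward: A=4 T=7 G=5 C=4 → Tm = 2·11 + 4·9 = 58°C.
Reverse: A=10 T=8 G=3 C=1 → Tm = 2·18 + 4·4 = 52°C.
|ΔTm| = |58 − 52| = 6°C, > 5°C.

|ΔTm| = 6°C; the pair is not acceptable.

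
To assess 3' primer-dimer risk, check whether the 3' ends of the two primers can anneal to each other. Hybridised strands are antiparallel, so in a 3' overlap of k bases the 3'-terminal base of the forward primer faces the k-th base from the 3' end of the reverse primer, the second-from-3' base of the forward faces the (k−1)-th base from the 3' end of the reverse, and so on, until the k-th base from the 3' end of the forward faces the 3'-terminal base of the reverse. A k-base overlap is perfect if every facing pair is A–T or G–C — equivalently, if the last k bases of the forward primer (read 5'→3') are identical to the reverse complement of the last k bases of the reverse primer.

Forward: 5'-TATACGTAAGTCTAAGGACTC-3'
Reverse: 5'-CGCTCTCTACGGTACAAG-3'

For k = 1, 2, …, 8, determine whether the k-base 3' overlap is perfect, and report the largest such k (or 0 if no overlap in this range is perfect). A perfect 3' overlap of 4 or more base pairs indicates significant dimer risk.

Last 8 bases (5'→3') — forward …AAGGACTC, reverse …GGTACAAG.
Reverse complement of the reverse primer's last 8 bases: CTTGTACC; its first k bases are the reverse complement of the reverse primer's last k bases, so a perfect k-base overlap needs the forward primer's last k bases to equal them.
Comparing (forward last k vs required): k=1: C vs C ✓; k=2: TC vs CT ✗; k=3: CTC vs CTT ✗; k=4: ACTC vs CTTG ✗; k=5: GACTC vs CTTGT ✗; k=6: GGACTC vs CTTGTA ✗; k=7: AGGACTC vs CTTGTAC ✗; k=8: AAGGACTC vs CTTGTACC ✗.
Only k = 1 is perfect, so the longest perfect 3' overlap is 1.

Longest perfect overlap: 1 complementary base pair; below the dimer-risk threshold (threshold 4).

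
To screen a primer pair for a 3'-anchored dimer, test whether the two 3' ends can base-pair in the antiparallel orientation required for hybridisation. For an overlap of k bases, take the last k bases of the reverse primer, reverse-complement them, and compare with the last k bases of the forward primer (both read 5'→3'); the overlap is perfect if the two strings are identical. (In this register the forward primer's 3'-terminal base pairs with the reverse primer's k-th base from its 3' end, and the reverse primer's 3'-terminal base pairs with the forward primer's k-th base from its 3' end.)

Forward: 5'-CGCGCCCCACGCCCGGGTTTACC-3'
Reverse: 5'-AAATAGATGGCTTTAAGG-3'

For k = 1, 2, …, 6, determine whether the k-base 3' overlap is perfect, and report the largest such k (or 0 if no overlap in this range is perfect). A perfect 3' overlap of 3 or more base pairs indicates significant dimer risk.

Longest perfect overlap: 2 complementary base pairs; below the dimer-risk threshold (threshold 3).

Last 6 bases (5'→3') — forward …TTTACC, reverse …TTAAGG.
Reverse complement of the reverse primer's last 6 bases: CCTTAA; its first k bases are the reverse complement of the reverse primer's last k bases, so a perfect k-base overlap needs the forward primer's last k bases to equal them.
Comparing (forward last k vs required): k=1: C vs C ✓; k=2: CC vs CC ✓; k=3: ACC vs CCT ✗; k=4: TACC vs CCTT ✗; k=5: TTACC vs CCTTA ✗; k=6: TTTACC vs CCTTAA ✗.
Perfect overlaps at k = 1, 2; the largest is 2.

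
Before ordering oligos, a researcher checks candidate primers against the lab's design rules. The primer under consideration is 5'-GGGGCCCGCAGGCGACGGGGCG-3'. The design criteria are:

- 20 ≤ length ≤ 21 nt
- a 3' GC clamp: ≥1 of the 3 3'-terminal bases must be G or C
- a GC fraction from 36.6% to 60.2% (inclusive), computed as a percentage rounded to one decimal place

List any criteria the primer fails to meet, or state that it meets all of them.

Base counts: A=2, T=0, G=13, C=7 (length 22).
length: length 22, outside 20–21 ✗
GC clamp: 3' end GCG has 3 G/C ✓
GC content: GC 20/22 = 90.9%, outside 36.6–60.2% ✗

Fails: length, GC content.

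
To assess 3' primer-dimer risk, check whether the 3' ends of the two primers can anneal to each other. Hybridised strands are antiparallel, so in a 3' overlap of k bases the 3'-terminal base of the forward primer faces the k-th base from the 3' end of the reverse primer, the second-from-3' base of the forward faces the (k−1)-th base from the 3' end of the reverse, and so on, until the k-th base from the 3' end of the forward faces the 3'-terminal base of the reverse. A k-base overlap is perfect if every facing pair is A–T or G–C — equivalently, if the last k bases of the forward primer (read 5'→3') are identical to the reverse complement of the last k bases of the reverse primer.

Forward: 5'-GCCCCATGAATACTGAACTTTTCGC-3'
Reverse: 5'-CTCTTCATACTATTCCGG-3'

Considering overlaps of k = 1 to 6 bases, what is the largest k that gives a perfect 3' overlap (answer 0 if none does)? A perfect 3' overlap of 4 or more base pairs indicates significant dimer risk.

Last 6 bases (5'→3') — forward …TTTCGC, reverse …TTCCGG.
Reverse complement of the reverse primer's last 6 bases: CCGGAA; its first k bases are the reverse complement of the reverse primer's last k bases, so a perfect k-base overlap needs the forward primer's last k bases to equal them.
Comparing (forward last k vs required): k=1: C vs C ✓; k=2: GC vs CC ✗; k=3: CGC vs CCG ✗; k=4: TCGC vs CCGG ✗; k=5: TTCGC vs CCGGA ✗; k=6: TTTCGC vs CCGGAA ✗.
Only k = 1 is perfect, so the longest perfect 3' overlap is 1.

Longest perfect overlap: 1 complementary base pair; below the dimer-risk threshold (threshold 4).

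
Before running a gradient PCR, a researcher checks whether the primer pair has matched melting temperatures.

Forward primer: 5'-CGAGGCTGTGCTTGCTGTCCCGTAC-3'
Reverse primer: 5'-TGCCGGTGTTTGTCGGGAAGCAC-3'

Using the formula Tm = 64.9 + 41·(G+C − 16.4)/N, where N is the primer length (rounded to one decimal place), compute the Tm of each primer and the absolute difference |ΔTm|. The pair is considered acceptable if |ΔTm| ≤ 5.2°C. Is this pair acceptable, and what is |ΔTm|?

|ΔTm| = 3.6°C; the pair is acceptable.

Forward: G+C = 16, N = 25 → Tm = 64.9 + 41·(16 − 16.4)/25 = 64.2°C.
Reverse: G+C = 14, N = 23 → Tm = 64.9 + 41·(14 − 16.4)/23 = 60.6°C.
|ΔTm| = |64.2 − 60.6| = 3.6°C, ≤ 5.2°C.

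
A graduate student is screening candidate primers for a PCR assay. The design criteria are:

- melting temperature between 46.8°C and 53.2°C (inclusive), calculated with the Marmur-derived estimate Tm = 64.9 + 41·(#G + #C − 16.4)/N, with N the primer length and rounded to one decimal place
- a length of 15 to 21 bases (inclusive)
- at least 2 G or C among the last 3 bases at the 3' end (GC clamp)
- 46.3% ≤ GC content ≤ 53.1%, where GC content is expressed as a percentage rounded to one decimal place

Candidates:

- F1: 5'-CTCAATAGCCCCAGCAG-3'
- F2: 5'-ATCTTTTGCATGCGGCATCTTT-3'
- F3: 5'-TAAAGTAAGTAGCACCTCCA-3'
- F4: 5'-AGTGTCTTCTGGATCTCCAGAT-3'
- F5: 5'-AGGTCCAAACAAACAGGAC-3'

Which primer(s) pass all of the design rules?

F1 (17 nt, A=5 T=2 G=3 C=7): Tm = 64.9 + 41·(10 − 16.4)/17 = 49.5°C ✓; length 17 ✓; 3' end CAG has 2 G/C ✓; GC 10/17 = 58.8%, outside 46.3–53.1% ✗ — fails.
F2 (22 nt, A=3 T=10 G=4 C=5): Tm = 64.9 + 41·(9 − 16.4)/22 = 51.1°C ✓; length 22, outside 15–21 ✗; 3' end TTT has 0 G/C, need ≥2 ✗; GC 9/22 = 40.9%, outside 46.3–53.1% ✗ — fails.
F3 (20 nt, A=8 T=4 G=3 C=5): Tm = 64.9 + 41·(8 − 16.4)/20 = 47.7°C ✓; length 20 ✓; 3' end CCA has 2 G/C ✓; GC 8/20 = 40.0%, outside 46.3–53.1% ✗ — fails.
F4 (22 nt, A=4 T=8 G=5 C=5): Tm = 64.9 + 41·(10 − 16.4)/22 = 53.0°C ✓; length 22, outside 15–21 ✗; 3' end GAT has 1 G/C, need ≥2 ✗; GC 10/22 = 45.5%, outside 46.3–53.1% ✗ — fails.
F5 (19 nt, A=9 T=1 G=4 C=5): Tm = 64.9 + 41·(9 − 16.4)/19 = 48.9°C ✓; length 19 ✓; 3' end GAC has 2 G/C ✓; GC 9/19 = 47.4% ✓ — passes.

F5 only.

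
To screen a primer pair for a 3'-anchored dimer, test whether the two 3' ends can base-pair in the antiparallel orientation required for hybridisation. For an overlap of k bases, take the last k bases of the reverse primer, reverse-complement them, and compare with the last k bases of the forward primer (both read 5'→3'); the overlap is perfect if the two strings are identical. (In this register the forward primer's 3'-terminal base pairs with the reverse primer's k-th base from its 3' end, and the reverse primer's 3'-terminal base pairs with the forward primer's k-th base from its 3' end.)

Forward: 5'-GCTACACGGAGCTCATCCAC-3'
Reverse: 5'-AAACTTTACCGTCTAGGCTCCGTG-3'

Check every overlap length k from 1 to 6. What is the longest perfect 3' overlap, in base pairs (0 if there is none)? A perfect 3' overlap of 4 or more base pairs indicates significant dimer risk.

Last 6 bases (5'→3') — forward …ATCCAC, reverse …TCCGTG.
Reverse complement of the reverse primer's last 6 bases: CACGGA; its first k bases are the reverse complement of the reverse primer's last k bases, so a perfect k-base overlap needs the forward primer's last k bases to equal them.
Comparing (forward last k vs required): k=1: C vs C ✓; k=2: AC vs CA ✗; k=3: CAC vs CAC ✓; k=4: CCAC vs CACG ✗; k=5: TCCAC vs CACGG ✗; k=6: ATCCAC vs CACGGA ✗.
Perfect overlaps at k = 1, 3; the largest is 3.

Longest perfect overlap: 3 complementary base pairs; below the dimer-risk threshold (threshold 4).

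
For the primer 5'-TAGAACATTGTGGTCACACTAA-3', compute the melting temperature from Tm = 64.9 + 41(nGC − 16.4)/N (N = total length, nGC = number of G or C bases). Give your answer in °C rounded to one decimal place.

49.2°C

Base counts: A=8, T=6, G=4, C=4; G+C = 8, N = 22.
Tm = 64.9 + 41·(8 − 16.4)/22 = 64.9 + -344.40/22 = 49.2°C.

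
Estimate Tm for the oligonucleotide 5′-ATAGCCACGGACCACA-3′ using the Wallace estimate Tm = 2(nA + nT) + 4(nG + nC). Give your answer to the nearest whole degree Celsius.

Base counts: A=6, T=1, G=3, C=6 (length 16).
Tm = 2·(6+1) + 4·(3+6) = 2·7 + 4·9 = 14 + 36 = 50°C.

50°C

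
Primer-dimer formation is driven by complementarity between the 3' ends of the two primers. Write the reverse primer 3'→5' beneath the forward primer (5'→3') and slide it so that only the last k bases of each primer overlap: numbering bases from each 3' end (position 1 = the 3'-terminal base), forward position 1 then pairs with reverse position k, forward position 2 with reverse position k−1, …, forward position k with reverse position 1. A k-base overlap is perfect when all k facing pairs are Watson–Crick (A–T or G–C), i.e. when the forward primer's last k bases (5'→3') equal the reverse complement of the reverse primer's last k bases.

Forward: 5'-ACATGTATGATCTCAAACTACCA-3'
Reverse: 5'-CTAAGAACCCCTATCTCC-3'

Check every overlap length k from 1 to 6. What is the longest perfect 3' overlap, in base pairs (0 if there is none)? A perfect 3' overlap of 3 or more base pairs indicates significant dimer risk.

Longest perfect overlap: 0 complementary base pairs; below the dimer-risk threshold (threshold 3).

Last 6 bases (5'→3') — forward …CTACCA, reverse …ATCTCC.
Reverse complement of the reverse primer's last 6 bases: GGAGAT; its first k bases are the reverse complement of the reverse primer's last k bases, so a perfect k-base overlap needs the forward primer's last k bases to equal them.
Comparing (forward last k vs required): k=1: A vs G ✗; k=2: CA vs GG ✗; k=3: CCA vs GGA ✗; k=4: ACCA vs GGAG ✗; k=5: TACCA vs GGAGA ✗; k=6: CTACCA vs GGAGAT ✗.
No overlap length from 1 to 6 is perfect, so the longest perfect 3' overlap is 0.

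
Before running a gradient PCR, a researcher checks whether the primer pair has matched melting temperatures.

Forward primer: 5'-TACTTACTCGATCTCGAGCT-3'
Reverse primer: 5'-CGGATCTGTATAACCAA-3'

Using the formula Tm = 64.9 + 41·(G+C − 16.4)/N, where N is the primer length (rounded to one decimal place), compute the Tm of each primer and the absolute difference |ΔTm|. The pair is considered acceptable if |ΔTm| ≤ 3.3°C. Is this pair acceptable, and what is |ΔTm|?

Forward: G+C = 9, N = 20 → Tm = 64.9 + 41·(9 − 16.4)/20 = 49.7°C.
Reverse: G+C = 7, N = 17 → Tm = 64.9 + 41·(7 − 16.4)/17 = 42.2°C.
|ΔTm| = |49.7 − 42.2| = 7.5°C, > 3.3°C.

|ΔTm| = 7.5°C; the pair is not acceptable.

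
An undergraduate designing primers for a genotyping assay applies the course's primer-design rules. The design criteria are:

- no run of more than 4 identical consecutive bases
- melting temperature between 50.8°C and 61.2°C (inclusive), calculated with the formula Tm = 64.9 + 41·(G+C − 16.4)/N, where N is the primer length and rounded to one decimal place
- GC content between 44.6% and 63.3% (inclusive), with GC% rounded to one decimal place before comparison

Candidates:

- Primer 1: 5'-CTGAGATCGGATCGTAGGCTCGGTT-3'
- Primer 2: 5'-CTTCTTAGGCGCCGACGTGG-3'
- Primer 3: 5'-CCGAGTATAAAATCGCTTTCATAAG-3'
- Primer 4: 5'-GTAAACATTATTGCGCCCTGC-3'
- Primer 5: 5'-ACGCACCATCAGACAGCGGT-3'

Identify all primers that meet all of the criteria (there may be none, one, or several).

Primer 1 (25 nt, A=4 T=7 G=9 C=5): longest run = 2 ✓; Tm = 64.9 + 41·(14 − 16.4)/25 = 61.0°C ✓; GC 14/25 = 56.0% ✓ — passes.
Primer 2 (20 nt, A=2 T=5 G=7 C=6): longest run = 2 ✓; Tm = 64.9 + 41·(13 − 16.4)/20 = 57.9°C ✓; GC 13/20 = 65.0%, outside 44.6–63.3% ✗ — fails.
Primer 3 (25 nt, A=9 T=7 G=4 C=5): longest run = 4 ✓; Tm = 64.9 + 41·(9 − 16.4)/25 = 52.8°C ✓; GC 9/25 = 36.0%, outside 44.6–63.3% ✗ — fails.
Primer 4 (21 nt, A=5 T=6 G=4 C=6): longest run = 3 ✓; Tm = 64.9 + 41·(10 − 16.4)/21 = 52.4°C ✓; GC 10/21 = 47.6% ✓ — passes.
Primer 5 (20 nt, A=6 T=2 G=5 C=7): longest run = 2 ✓; Tm = 64.9 + 41·(12 − 16.4)/20 = 55.9°C ✓; GC 12/20 = 60.0% ✓ — passes.

Primer 1, Primer 4 and Primer 5.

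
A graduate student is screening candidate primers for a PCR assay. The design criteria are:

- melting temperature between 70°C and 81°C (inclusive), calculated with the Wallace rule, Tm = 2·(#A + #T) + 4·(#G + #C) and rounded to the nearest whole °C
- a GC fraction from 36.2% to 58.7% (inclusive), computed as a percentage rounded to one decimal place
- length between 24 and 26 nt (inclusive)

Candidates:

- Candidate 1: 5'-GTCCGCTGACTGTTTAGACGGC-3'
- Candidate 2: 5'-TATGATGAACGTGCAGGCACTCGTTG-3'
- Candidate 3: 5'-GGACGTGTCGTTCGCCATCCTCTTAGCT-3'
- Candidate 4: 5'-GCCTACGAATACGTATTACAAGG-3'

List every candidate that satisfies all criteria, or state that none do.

Candidate 1 (22 nt, A=3 T=6 G=7 C=6): Tm = 2·9 + 4·13 = 70°C ✓; GC 13/22 = 59.1%, outside 36.2–58.7% ✗; length 22, outside 24–26 ✗ — fails.
Candidate 2 (26 nt, A=6 T=7 G=8 C=5): Tm = 2·13 + 4·13 = 78°C ✓; GC 13/26 = 50.0% ✓; length 26 ✓ — passes.
Candidate 3 (28 nt, A=3 T=9 G=7 C=9): Tm = 2·12 + 4·16 = 88°C, outside 70–81°C ✗; GC 16/28 = 57.1% ✓; length 28, outside 24–26 ✗ — fails.
Candidate 4 (23 nt, A=8 T=5 G=5 C=5): Tm = 2·13 + 4·10 = 66°C, outside 70–81°C ✗; GC 10/23 = 43.5% ✓; length 23, outside 24–26 ✗ — fails.

Candidate 2 only.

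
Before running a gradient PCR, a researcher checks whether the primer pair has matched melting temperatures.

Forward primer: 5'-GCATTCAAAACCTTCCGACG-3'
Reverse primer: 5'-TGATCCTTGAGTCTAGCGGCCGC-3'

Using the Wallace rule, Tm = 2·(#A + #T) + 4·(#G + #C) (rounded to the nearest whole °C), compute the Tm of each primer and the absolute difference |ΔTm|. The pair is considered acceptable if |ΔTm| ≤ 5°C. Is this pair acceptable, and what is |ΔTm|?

Forward: A=6 T=4 G=3 C=7 → Tm = 2·10 + 4·10 = 60°C.
Reverse: A=3 T=6 G=7 C=7 → Tm = 2·9 + 4·14 = 74°C.
|ΔTm| = |60 − 74| = 14°C, > 5°C.

|ΔTm| = 14°C; the pair is not acceptable.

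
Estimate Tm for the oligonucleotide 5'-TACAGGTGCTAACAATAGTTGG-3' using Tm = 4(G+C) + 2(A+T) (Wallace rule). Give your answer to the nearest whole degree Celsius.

62°C

Base counts: A=7, T=6, G=6, C=3 (length 22).
Tm = 2·(7+6) + 4·(6+3) = 2·13 + 4·9 = 26 + 36 = 62°C.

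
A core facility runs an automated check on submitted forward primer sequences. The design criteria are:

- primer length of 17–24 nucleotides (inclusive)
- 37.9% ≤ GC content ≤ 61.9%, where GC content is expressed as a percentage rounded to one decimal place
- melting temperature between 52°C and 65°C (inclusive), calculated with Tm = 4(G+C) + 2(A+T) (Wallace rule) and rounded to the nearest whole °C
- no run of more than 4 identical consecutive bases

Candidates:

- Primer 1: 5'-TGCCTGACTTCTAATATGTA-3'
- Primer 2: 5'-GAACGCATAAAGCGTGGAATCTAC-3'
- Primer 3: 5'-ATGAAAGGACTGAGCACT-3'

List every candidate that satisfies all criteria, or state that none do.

Primer 3 only.

Primer 1 (20 nt, A=5 T=8 G=3 C=4): length 20 ✓; GC 7/20 = 35.0%, outside 37.9–61.9% ✗; Tm = 2·13 + 4·7 = 54°C ✓; longest run = 2 ✓ — fails.
Primer 2 (24 nt, A=9 T=4 G=6 C=5): length 24 ✓; GC 11/24 = 45.8% ✓; Tm = 2·13 + 4·11 = 70°C, outside 52–65°C ✗; longest run = 3 ✓ — fails.
Primer 3 (18 nt, A=7 T=3 G=5 C=3): length 18 ✓; GC 8/18 = 44.4% ✓; Tm = 2·10 + 4·8 = 52°C ✓; longest run = 3 ✓ — passes.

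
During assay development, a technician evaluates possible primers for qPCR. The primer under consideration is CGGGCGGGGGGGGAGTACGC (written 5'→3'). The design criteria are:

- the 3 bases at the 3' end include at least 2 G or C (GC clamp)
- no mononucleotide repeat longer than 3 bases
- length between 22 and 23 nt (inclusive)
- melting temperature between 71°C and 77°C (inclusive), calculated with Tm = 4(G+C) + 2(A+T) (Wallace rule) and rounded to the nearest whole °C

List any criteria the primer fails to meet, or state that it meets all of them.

Base counts: A=2, T=1, G=13, C=4 (length 20).
GC clamp: 3' end CGC has 3 G/C ✓
homopolymer run: longest run = 8, exceeds 3 ✗
length: length 20, outside 22–23 ✗
Tm: Tm = 2·3 + 4·17 = 74°C ✓

Fails: homopolymer run, length.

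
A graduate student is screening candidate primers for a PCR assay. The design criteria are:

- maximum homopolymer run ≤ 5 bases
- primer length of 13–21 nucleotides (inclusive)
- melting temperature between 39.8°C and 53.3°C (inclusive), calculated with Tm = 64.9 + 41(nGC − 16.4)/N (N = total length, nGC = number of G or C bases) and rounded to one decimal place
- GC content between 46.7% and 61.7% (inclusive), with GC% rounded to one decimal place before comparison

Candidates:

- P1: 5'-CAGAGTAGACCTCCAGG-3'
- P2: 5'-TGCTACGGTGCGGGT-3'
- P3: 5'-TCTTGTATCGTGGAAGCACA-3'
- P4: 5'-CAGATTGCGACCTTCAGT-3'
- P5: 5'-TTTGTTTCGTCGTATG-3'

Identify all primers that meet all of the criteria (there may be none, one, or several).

P1 and P4.

P1 (17 nt, A=5 T=2 G=5 C=5): longest run = 2 ✓; length 17 ✓; Tm = 64.9 + 41·(10 − 16.4)/17 = 49.5°C ✓; GC 10/17 = 58.8% ✓ — passes.
P2 (15 nt, A=1 T=4 G=7 C=3): longest run = 3 ✓; length 15 ✓; Tm = 64.9 + 41·(10 − 16.4)/15 = 47.4°C ✓; GC 10/15 = 66.7%, outside 46.7–61.7% ✗ — fails.
P3 (20 nt, A=5 T=6 G=5 C=4): longest run = 2 ✓; length 20 ✓; Tm = 64.9 + 41·(9 − 16.4)/20 = 49.7°C ✓; GC 9/20 = 45.0%, outside 46.7–61.7% ✗ — fails.
P4 (18 nt, A=4 T=5 G=4 C=5): longest run = 2 ✓; length 18 ✓; Tm = 64.9 + 41·(9 − 16.4)/18 = 48.0°C ✓; GC 9/18 = 50.0% ✓ — passes.
P5 (16 nt, A=1 T=9 G=4 C=2): longest run = 3 ✓; length 16 ✓; Tm = 64.9 + 41·(6 − 16.4)/16 = 38.3°C, outside 39.8–53.3°C ✗; GC 6/16 = 37.5%, outside 46.7–61.7% ✗ — fails.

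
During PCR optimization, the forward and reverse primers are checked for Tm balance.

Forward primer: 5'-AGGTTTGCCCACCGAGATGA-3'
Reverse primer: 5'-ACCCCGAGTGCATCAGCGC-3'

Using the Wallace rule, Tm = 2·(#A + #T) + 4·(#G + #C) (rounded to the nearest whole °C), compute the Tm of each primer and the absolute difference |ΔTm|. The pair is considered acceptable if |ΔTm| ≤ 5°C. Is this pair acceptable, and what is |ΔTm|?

|ΔTm| = 2°C; the pair is acceptable.

Forward: A=5 T=4 G=6 C=5 → Tm = 2·9 + 4·11 = 62°C.
Reverse: A=4 T=2 G=5 C=8 → Tm = 2·6 + 4·13 = 64°C.
|ΔTm| = |62 − 64| = 2°C, ≤ 5°C.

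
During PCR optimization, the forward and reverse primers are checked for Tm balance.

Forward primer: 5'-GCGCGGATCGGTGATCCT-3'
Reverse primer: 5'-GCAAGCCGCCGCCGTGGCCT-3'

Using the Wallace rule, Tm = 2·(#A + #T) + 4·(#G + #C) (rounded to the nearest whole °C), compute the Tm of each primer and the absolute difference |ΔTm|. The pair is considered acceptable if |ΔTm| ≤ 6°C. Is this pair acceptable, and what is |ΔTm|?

|ΔTm| = 12°C; the pair is not acceptable.

Forward: A=2 T=4 G=7 C=5 → Tm = 2·6 + 4·12 = 60°C.
Reverse: A=2 T=2 G=7 C=9 → Tm = 2·4 + 4·16 = 72°C.
|ΔTm| = |60 − 72| = 12°C, > 6°C.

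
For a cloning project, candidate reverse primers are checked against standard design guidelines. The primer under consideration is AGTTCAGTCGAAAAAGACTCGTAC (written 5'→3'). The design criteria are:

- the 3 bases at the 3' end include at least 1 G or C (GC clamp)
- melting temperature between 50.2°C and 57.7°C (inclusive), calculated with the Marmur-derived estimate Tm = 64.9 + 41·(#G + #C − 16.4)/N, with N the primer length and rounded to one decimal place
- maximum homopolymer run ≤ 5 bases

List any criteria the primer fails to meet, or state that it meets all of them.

Meets all criteria.

Base counts: A=9, T=5, G=5, C=5 (length 24).
GC clamp: 3' end TAC has 1 G/C ✓
Tm: Tm = 64.9 + 41·(10 − 16.4)/24 = 54.0°C ✓
homopolymer run: longest run = 5 ✓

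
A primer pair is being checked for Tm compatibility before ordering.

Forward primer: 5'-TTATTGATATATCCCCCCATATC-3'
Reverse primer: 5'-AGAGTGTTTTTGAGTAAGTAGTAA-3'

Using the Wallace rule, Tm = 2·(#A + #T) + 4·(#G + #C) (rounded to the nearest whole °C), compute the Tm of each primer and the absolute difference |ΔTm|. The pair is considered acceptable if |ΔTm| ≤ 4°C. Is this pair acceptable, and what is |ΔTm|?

|ΔTm| = 0°C; the pair is acceptable.

Forward: A=6 T=9 G=1 C=7 → Tm = 2·15 + 4·8 = 62°C.
Reverse: A=8 T=9 G=7 C=0 → Tm = 2·17 + 4·7 = 62°C.
|ΔTm| = |62 − 62| = 0°C, ≤ 4°C.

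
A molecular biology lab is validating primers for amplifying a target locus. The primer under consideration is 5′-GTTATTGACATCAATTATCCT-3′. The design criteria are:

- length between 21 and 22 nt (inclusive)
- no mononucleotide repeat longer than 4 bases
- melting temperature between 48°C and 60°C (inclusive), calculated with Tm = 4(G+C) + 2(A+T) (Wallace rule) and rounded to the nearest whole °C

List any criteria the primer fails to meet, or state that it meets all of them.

Base counts: A=6, T=9, G=2, C=4 (length 21).
length: length 21 ✓
homopolymer run: longest run = 2 ✓
Tm: Tm = 2·15 + 4·6 = 54°C ✓

Meets all criteria.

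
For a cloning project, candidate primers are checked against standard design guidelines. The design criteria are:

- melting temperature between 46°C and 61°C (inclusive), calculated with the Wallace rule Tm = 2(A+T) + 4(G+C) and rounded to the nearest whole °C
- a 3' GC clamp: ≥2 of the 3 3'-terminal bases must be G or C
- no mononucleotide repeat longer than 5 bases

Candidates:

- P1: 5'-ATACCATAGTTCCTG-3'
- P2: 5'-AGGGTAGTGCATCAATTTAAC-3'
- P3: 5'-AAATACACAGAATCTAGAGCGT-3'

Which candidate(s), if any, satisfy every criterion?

P3 only.

P1 (15 nt, A=4 T=5 G=2 C=4): Tm = 2·9 + 4·6 = 42°C, outside 46–61°C ✗; 3' end CTG has 2 G/C ✓; longest run = 2 ✓ — fails.
P2 (21 nt, A=7 T=6 G=5 C=3): Tm = 2·13 + 4·8 = 58°C ✓; 3' end AAC has 1 G/C, need ≥2 ✗; longest run = 3 ✓ — fails.
P3 (22 nt, A=10 T=4 G=4 C=4): Tm = 2·14 + 4·8 = 60°C ✓; 3' end CGT has 2 G/C ✓; longest run = 3 ✓ — passes.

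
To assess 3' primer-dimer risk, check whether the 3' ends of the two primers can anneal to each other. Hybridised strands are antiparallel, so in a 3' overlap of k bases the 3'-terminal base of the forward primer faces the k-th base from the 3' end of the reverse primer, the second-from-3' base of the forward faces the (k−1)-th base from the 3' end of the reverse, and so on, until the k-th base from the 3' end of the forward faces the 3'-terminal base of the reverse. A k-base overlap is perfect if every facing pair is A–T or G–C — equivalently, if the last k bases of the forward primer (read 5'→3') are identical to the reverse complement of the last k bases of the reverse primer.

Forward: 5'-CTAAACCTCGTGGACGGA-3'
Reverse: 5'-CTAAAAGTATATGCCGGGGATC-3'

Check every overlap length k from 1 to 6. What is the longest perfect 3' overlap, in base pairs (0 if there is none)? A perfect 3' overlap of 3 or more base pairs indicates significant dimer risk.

Last 6 bases (5'→3') — forward …GACGGA, reverse …GGGATC.
Reverse complement of the reverse primer's last 6 bases: GATCCC; its first k bases are the reverse complement of the reverse primer's last k bases, so a perfect k-base overlap needs the forward primer's last k bases to equal them.
Comparing (forward last k vs required): k=1: A vs G ✗; k=2: GA vs GA ✓; k=3: GGA vs GAT ✗; k=4: CGGA vs GATC ✗; k=5: ACGGA vs GATCC ✗; k=6: GACGGA vs GATCCC ✗.
Only k = 2 is perfect, so the longest perfect 3' overlap is 2.

Longest perfect overlap: 2 complementary base pairs; below the dimer-risk threshold (threshold 3).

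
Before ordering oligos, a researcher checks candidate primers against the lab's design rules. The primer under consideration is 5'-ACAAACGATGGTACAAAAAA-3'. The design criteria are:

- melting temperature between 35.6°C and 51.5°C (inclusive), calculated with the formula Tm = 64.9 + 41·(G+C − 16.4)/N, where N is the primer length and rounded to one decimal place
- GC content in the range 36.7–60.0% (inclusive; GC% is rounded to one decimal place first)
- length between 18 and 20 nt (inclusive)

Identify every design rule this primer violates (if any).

Base counts: A=12, T=2, G=3, C=3 (length 20).
Tm: Tm = 64.9 + 41·(6 − 16.4)/20 = 43.6°C ✓
GC content: GC 6/20 = 30.0%, outside 36.7–60.0% ✗
length: length 20 ✓

Fails: GC content.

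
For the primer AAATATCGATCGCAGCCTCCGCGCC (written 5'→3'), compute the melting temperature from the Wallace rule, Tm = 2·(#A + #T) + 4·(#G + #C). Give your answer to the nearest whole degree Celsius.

Base counts: A=6, T=4, G=5, C=10 (length 25).
Tm = 2·(6+4) + 4·(5+10) = 2·10 + 4·15 = 20 + 60 = 80°C.

80°C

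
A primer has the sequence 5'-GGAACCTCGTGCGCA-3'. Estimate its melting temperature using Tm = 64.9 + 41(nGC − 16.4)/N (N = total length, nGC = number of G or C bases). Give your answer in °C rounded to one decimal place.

Base counts: A=3, T=2, G=5, C=5; G+C = 10, N = 15.
Tm = 64.9 + 41·(10 − 16.4)/15 = 64.9 + -262.40/15 = 47.4°C.

47.4°C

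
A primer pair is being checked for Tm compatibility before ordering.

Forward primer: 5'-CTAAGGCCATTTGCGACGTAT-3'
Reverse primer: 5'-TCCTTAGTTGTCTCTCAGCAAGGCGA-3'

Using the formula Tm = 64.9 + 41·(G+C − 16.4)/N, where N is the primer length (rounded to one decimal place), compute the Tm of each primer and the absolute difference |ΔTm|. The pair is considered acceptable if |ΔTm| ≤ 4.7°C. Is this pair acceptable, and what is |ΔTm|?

Forward: G+C = 10, N = 21 → Tm = 64.9 + 41·(10 − 16.4)/21 = 52.4°C.
Reverse: G+C = 13, N = 26 → Tm = 64.9 + 41·(13 − 16.4)/26 = 59.5°C.
|ΔTm| = |52.4 − 59.5| = 7.1°C, > 4.7°C.

|ΔTm| = 7.1°C; the pair is not acceptable.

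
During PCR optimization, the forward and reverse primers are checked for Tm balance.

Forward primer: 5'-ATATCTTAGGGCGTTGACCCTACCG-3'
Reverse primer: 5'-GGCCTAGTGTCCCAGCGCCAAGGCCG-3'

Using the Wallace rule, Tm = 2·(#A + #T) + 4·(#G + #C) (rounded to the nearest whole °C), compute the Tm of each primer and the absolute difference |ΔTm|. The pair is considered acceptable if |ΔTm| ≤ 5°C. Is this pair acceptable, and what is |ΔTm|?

Forward: A=5 T=7 G=6 C=7 → Tm = 2·12 + 4·13 = 76°C.
Reverse: A=4 T=3 G=9 C=10 → Tm = 2·7 + 4·19 = 90°C.
|ΔTm| = |76 − 90| = 14°C, > 5°C.

|ΔTm| = 14°C; the pair is not acceptable.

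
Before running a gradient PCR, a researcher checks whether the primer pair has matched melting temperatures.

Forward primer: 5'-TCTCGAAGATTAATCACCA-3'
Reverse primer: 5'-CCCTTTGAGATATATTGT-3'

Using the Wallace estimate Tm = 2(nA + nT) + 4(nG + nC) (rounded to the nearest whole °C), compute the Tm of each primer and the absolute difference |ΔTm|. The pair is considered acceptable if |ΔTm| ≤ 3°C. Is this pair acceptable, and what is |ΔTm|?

|ΔTm| = 4°C; the pair is not acceptable.

Forward: A=7 T=5 G=2 C=5 → Tm = 2·12 + 4·7 = 52°C.
Reverse: A=4 T=8 G=3 C=3 → Tm = 2·12 + 4·6 = 48°C.
|ΔTm| = |52 − 48| = 4°C, > 3°C.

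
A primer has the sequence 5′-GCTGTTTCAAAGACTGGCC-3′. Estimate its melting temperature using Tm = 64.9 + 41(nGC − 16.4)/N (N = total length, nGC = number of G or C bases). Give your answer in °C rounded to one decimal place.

Base counts: A=4, T=5, G=5, C=5; G+C = 10, N = 19.
Tm = 64.9 + 41·(10 − 16.4)/19 = 64.9 + -262.40/19 = 51.1°C.

51.1°C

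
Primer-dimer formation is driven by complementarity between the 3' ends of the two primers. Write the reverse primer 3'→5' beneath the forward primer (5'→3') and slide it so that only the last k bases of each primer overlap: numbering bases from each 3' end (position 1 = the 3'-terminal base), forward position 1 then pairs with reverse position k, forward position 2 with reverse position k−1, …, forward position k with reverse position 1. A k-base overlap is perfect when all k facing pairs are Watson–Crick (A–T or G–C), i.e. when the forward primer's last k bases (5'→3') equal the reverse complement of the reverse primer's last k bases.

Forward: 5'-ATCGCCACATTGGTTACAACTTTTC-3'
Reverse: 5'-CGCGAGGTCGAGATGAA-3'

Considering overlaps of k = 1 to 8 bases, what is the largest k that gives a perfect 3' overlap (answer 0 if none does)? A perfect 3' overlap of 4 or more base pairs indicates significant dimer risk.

Longest perfect overlap: 3 complementary base pairs; below the dimer-risk threshold (threshold 4).

Last 8 bases (5'→3') — forward …AACTTTTC, reverse …GAGATGAA.
Reverse complement of the reverse primer's last 8 bases: TTCATCTC; its first k bases are the reverse complement of the reverse primer's last k bases, so a perfect k-base overlap needs the forward primer's last k bases to equal them.
Comparing (forward last k vs required): k=1: C vs T ✗; k=2: TC vs TT ✗; k=3: TTC vs TTC ✓; k=4: TTTC vs TTCA ✗; k=5: TTTTC vs TTCAT ✗; k=6: CTTTTC vs TTCATC ✗; k=7: ACTTTTC vs TTCATCT ✗; k=8: AACTTTTC vs TTCATCTC ✗.
Only k = 3 is perfect, so the longest perfect 3' overlap is 3.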